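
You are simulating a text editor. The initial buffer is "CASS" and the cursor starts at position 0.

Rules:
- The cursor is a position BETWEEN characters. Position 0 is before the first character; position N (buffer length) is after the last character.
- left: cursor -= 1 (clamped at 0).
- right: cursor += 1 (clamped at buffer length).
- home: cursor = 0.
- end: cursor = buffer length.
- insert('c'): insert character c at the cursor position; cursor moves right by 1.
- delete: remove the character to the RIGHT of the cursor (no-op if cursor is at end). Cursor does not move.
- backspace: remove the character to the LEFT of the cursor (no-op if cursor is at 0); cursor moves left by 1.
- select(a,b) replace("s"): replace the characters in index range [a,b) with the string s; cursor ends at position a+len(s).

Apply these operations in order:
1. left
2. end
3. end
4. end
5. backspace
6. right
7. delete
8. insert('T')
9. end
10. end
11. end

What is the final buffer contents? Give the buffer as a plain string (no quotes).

Answer: CAST

Derivation:
After op 1 (left): buf='CASS' cursor=0
After op 2 (end): buf='CASS' cursor=4
After op 3 (end): buf='CASS' cursor=4
After op 4 (end): buf='CASS' cursor=4
After op 5 (backspace): buf='CAS' cursor=3
After op 6 (right): buf='CAS' cursor=3
After op 7 (delete): buf='CAS' cursor=3
After op 8 (insert('T')): buf='CAST' cursor=4
After op 9 (end): buf='CAST' cursor=4
After op 10 (end): buf='CAST' cursor=4
After op 11 (end): buf='CAST' cursor=4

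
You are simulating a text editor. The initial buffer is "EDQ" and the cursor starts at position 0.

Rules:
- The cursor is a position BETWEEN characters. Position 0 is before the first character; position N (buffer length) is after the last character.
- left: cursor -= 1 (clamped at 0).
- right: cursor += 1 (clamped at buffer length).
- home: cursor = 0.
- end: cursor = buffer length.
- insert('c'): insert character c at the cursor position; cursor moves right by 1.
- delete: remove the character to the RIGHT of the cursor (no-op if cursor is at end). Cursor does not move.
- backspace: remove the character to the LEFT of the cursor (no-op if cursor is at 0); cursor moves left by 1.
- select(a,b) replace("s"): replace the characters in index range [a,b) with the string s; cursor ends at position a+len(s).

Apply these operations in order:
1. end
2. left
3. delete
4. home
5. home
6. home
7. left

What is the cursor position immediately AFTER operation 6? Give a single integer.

After op 1 (end): buf='EDQ' cursor=3
After op 2 (left): buf='EDQ' cursor=2
After op 3 (delete): buf='ED' cursor=2
After op 4 (home): buf='ED' cursor=0
After op 5 (home): buf='ED' cursor=0
After op 6 (home): buf='ED' cursor=0

Answer: 0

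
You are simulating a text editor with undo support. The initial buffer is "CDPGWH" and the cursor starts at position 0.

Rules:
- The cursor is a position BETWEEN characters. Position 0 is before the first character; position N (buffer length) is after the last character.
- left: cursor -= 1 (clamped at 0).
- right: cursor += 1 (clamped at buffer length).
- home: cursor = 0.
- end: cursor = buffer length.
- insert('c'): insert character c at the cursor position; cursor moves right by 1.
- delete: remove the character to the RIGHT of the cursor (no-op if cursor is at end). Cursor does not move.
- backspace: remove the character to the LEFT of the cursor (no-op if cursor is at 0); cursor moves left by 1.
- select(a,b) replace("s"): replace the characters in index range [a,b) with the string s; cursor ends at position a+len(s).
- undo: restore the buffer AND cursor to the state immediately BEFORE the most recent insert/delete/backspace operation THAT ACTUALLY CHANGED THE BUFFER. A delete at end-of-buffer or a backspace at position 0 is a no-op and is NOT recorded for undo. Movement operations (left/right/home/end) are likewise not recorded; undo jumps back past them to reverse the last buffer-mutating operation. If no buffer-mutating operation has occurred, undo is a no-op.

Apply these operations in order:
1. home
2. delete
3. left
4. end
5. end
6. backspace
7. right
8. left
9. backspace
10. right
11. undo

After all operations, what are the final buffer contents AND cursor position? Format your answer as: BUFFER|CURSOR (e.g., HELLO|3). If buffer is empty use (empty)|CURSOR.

Answer: DPGW|3

Derivation:
After op 1 (home): buf='CDPGWH' cursor=0
After op 2 (delete): buf='DPGWH' cursor=0
After op 3 (left): buf='DPGWH' cursor=0
After op 4 (end): buf='DPGWH' cursor=5
After op 5 (end): buf='DPGWH' cursor=5
After op 6 (backspace): buf='DPGW' cursor=4
After op 7 (right): buf='DPGW' cursor=4
After op 8 (left): buf='DPGW' cursor=3
After op 9 (backspace): buf='DPW' cursor=2
After op 10 (right): buf='DPW' cursor=3
After op 11 (undo): buf='DPGW' cursor=3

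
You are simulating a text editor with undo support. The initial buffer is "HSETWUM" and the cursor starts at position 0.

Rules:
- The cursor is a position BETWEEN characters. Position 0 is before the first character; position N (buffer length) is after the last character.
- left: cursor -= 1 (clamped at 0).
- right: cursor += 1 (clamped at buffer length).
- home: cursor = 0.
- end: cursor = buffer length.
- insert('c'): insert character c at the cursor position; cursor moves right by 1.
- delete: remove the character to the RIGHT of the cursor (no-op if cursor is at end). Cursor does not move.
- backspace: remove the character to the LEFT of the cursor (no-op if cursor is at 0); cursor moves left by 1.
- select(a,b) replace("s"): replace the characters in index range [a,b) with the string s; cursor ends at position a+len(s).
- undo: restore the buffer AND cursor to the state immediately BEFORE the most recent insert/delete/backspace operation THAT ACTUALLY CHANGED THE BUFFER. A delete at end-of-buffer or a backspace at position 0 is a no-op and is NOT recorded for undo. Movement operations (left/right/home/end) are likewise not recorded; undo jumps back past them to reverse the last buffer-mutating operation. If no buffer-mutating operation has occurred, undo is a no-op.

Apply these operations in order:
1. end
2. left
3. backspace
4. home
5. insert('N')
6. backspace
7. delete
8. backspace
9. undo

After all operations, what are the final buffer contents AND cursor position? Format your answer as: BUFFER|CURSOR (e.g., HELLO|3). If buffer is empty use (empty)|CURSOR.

Answer: HSETWM|0

Derivation:
After op 1 (end): buf='HSETWUM' cursor=7
After op 2 (left): buf='HSETWUM' cursor=6
After op 3 (backspace): buf='HSETWM' cursor=5
After op 4 (home): buf='HSETWM' cursor=0
After op 5 (insert('N')): buf='NHSETWM' cursor=1
After op 6 (backspace): buf='HSETWM' cursor=0
After op 7 (delete): buf='SETWM' cursor=0
After op 8 (backspace): buf='SETWM' cursor=0
After op 9 (undo): buf='HSETWM' cursor=0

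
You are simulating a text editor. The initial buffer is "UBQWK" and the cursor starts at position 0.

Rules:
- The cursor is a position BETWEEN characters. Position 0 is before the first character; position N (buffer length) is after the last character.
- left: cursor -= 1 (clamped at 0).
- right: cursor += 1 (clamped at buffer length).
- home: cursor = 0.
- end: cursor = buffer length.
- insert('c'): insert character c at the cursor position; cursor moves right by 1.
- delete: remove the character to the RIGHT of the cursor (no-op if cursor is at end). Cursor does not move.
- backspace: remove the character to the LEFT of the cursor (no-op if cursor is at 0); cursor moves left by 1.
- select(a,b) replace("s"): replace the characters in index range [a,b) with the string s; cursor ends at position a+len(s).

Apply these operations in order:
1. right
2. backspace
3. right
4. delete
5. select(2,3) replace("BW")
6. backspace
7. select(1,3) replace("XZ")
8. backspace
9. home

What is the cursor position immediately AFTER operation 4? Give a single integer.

After op 1 (right): buf='UBQWK' cursor=1
After op 2 (backspace): buf='BQWK' cursor=0
After op 3 (right): buf='BQWK' cursor=1
After op 4 (delete): buf='BWK' cursor=1

Answer: 1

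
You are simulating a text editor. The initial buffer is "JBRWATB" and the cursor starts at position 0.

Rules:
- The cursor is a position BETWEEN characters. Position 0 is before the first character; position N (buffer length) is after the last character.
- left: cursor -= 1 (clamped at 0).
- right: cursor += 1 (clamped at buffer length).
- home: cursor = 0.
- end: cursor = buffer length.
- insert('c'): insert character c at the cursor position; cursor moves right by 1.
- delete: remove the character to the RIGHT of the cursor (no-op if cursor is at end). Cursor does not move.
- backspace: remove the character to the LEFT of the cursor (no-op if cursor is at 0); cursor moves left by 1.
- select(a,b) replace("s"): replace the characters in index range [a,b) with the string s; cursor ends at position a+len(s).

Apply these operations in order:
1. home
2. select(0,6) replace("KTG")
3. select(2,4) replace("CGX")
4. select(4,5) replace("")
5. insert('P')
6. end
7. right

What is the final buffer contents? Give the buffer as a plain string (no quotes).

Answer: KTCGP

Derivation:
After op 1 (home): buf='JBRWATB' cursor=0
After op 2 (select(0,6) replace("KTG")): buf='KTGB' cursor=3
After op 3 (select(2,4) replace("CGX")): buf='KTCGX' cursor=5
After op 4 (select(4,5) replace("")): buf='KTCG' cursor=4
After op 5 (insert('P')): buf='KTCGP' cursor=5
After op 6 (end): buf='KTCGP' cursor=5
After op 7 (right): buf='KTCGP' cursor=5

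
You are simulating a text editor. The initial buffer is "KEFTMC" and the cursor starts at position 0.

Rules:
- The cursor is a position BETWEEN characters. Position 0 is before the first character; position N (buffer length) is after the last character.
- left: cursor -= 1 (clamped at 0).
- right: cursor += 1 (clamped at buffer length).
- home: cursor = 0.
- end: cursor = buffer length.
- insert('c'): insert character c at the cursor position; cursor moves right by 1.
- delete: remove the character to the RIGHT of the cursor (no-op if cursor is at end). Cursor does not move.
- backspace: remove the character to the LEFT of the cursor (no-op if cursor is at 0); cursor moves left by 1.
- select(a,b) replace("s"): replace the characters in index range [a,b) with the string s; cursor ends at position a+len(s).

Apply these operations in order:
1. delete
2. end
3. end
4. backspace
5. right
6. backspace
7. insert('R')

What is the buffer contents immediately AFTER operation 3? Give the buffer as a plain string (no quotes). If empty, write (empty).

After op 1 (delete): buf='EFTMC' cursor=0
After op 2 (end): buf='EFTMC' cursor=5
After op 3 (end): buf='EFTMC' cursor=5

Answer: EFTMC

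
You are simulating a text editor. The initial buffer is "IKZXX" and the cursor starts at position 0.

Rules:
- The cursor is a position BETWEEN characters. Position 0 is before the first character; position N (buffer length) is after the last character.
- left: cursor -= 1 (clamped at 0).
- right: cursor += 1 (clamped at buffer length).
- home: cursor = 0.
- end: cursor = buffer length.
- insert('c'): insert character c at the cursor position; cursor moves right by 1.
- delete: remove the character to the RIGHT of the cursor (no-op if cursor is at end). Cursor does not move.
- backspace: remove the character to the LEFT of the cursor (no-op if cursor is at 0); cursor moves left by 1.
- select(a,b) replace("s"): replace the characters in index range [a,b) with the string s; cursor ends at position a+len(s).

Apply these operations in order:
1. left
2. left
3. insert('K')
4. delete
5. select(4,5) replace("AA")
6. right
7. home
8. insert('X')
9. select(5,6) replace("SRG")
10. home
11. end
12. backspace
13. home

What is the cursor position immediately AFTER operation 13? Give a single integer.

Answer: 0

Derivation:
After op 1 (left): buf='IKZXX' cursor=0
After op 2 (left): buf='IKZXX' cursor=0
After op 3 (insert('K')): buf='KIKZXX' cursor=1
After op 4 (delete): buf='KKZXX' cursor=1
After op 5 (select(4,5) replace("AA")): buf='KKZXAA' cursor=6
After op 6 (right): buf='KKZXAA' cursor=6
After op 7 (home): buf='KKZXAA' cursor=0
After op 8 (insert('X')): buf='XKKZXAA' cursor=1
After op 9 (select(5,6) replace("SRG")): buf='XKKZXSRGA' cursor=8
After op 10 (home): buf='XKKZXSRGA' cursor=0
After op 11 (end): buf='XKKZXSRGA' cursor=9
After op 12 (backspace): buf='XKKZXSRG' cursor=8
After op 13 (home): buf='XKKZXSRG' cursor=0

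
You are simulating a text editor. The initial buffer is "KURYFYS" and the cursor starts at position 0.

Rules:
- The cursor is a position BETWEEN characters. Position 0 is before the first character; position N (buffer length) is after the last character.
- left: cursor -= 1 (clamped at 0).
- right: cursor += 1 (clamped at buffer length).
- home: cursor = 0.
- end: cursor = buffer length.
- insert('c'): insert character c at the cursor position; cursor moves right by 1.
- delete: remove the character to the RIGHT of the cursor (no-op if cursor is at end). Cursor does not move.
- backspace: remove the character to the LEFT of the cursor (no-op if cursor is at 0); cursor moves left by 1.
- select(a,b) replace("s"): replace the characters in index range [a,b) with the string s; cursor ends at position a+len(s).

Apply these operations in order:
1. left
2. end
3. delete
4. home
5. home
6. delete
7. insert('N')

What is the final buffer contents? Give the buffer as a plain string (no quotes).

Answer: NURYFYS

Derivation:
After op 1 (left): buf='KURYFYS' cursor=0
After op 2 (end): buf='KURYFYS' cursor=7
After op 3 (delete): buf='KURYFYS' cursor=7
After op 4 (home): buf='KURYFYS' cursor=0
After op 5 (home): buf='KURYFYS' cursor=0
After op 6 (delete): buf='URYFYS' cursor=0
After op 7 (insert('N')): buf='NURYFYS' cursor=1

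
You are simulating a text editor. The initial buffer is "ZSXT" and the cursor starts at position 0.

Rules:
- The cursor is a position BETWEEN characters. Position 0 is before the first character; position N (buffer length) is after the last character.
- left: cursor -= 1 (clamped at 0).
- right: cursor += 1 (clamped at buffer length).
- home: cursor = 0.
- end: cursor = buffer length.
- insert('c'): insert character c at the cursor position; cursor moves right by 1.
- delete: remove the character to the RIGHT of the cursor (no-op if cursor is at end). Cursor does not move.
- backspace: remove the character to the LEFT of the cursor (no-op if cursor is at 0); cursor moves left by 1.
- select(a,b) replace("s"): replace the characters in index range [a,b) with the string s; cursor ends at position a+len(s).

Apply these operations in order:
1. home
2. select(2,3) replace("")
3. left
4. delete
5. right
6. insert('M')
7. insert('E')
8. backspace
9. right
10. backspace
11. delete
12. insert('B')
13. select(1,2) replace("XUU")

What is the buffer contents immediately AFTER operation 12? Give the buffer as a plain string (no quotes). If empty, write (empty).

After op 1 (home): buf='ZSXT' cursor=0
After op 2 (select(2,3) replace("")): buf='ZST' cursor=2
After op 3 (left): buf='ZST' cursor=1
After op 4 (delete): buf='ZT' cursor=1
After op 5 (right): buf='ZT' cursor=2
After op 6 (insert('M')): buf='ZTM' cursor=3
After op 7 (insert('E')): buf='ZTME' cursor=4
After op 8 (backspace): buf='ZTM' cursor=3
After op 9 (right): buf='ZTM' cursor=3
After op 10 (backspace): buf='ZT' cursor=2
After op 11 (delete): buf='ZT' cursor=2
After op 12 (insert('B')): buf='ZTB' cursor=3

Answer: ZTB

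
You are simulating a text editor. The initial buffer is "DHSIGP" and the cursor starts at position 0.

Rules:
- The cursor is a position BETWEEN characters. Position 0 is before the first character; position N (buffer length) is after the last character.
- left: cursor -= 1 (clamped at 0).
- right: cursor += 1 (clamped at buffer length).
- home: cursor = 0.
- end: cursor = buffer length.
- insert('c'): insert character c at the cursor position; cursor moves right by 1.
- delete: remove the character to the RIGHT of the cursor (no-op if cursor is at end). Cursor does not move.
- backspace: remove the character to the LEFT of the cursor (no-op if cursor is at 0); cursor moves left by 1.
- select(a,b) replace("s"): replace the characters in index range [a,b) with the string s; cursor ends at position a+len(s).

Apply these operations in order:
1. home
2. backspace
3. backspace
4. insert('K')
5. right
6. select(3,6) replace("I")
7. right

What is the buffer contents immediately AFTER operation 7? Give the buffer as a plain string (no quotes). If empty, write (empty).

Answer: KDHIP

Derivation:
After op 1 (home): buf='DHSIGP' cursor=0
After op 2 (backspace): buf='DHSIGP' cursor=0
After op 3 (backspace): buf='DHSIGP' cursor=0
After op 4 (insert('K')): buf='KDHSIGP' cursor=1
After op 5 (right): buf='KDHSIGP' cursor=2
After op 6 (select(3,6) replace("I")): buf='KDHIP' cursor=4
After op 7 (right): buf='KDHIP' cursor=5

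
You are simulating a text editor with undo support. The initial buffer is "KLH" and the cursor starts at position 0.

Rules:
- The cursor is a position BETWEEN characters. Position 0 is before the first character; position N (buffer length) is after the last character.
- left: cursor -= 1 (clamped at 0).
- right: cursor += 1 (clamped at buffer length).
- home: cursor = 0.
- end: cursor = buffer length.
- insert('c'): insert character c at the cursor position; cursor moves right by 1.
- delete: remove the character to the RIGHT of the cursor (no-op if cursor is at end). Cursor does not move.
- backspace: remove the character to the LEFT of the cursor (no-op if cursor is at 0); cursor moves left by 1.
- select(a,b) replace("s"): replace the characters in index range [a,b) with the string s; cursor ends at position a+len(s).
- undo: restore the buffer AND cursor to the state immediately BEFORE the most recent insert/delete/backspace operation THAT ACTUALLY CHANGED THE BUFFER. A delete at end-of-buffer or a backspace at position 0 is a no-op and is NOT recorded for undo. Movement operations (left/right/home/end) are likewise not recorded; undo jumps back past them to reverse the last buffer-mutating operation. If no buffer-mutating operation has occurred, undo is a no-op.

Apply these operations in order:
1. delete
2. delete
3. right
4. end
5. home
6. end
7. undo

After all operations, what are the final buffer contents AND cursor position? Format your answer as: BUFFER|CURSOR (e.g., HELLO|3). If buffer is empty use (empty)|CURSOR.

Answer: LH|0

Derivation:
After op 1 (delete): buf='LH' cursor=0
After op 2 (delete): buf='H' cursor=0
After op 3 (right): buf='H' cursor=1
After op 4 (end): buf='H' cursor=1
After op 5 (home): buf='H' cursor=0
After op 6 (end): buf='H' cursor=1
After op 7 (undo): buf='LH' cursor=0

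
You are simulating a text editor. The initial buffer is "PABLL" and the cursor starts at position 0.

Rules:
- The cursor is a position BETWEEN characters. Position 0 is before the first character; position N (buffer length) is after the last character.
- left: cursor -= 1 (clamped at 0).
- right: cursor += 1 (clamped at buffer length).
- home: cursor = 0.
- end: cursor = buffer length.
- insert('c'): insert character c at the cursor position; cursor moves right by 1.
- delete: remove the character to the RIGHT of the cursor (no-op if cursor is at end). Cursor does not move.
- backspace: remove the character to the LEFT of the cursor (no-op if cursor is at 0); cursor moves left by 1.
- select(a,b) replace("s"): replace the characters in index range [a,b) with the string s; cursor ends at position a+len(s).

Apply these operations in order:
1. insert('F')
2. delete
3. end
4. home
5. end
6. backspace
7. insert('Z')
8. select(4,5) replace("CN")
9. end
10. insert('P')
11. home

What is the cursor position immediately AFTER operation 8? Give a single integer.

Answer: 6

Derivation:
After op 1 (insert('F')): buf='FPABLL' cursor=1
After op 2 (delete): buf='FABLL' cursor=1
After op 3 (end): buf='FABLL' cursor=5
After op 4 (home): buf='FABLL' cursor=0
After op 5 (end): buf='FABLL' cursor=5
After op 6 (backspace): buf='FABL' cursor=4
After op 7 (insert('Z')): buf='FABLZ' cursor=5
After op 8 (select(4,5) replace("CN")): buf='FABLCN' cursor=6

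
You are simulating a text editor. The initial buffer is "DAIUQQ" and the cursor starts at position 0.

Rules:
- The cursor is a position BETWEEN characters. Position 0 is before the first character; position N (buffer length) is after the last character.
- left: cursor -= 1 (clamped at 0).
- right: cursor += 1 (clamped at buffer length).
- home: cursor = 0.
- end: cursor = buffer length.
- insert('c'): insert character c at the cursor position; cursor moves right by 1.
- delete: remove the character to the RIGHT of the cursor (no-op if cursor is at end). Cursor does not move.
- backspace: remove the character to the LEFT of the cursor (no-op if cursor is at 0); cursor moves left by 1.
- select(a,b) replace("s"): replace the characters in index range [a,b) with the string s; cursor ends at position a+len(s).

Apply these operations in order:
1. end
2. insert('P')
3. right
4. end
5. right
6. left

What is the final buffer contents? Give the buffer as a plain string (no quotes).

Answer: DAIUQQP

Derivation:
After op 1 (end): buf='DAIUQQ' cursor=6
After op 2 (insert('P')): buf='DAIUQQP' cursor=7
After op 3 (right): buf='DAIUQQP' cursor=7
After op 4 (end): buf='DAIUQQP' cursor=7
After op 5 (right): buf='DAIUQQP' cursor=7
After op 6 (left): buf='DAIUQQP' cursor=6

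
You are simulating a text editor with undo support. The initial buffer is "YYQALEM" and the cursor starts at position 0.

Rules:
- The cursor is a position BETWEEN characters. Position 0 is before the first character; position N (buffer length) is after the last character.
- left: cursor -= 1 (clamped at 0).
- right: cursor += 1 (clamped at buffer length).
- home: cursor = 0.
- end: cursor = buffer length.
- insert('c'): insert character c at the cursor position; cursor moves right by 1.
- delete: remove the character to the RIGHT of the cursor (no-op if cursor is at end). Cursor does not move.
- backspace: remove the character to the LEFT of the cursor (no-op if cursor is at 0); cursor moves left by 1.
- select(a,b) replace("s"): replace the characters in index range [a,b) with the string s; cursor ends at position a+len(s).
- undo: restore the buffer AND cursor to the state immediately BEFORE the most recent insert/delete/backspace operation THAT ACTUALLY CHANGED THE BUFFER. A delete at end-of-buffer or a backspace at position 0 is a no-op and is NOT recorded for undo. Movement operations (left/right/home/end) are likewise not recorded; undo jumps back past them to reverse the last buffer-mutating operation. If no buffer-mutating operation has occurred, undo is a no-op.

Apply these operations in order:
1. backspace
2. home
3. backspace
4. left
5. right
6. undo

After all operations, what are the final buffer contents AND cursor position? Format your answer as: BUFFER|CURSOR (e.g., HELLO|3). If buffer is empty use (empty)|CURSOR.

Answer: YYQALEM|1

Derivation:
After op 1 (backspace): buf='YYQALEM' cursor=0
After op 2 (home): buf='YYQALEM' cursor=0
After op 3 (backspace): buf='YYQALEM' cursor=0
After op 4 (left): buf='YYQALEM' cursor=0
After op 5 (right): buf='YYQALEM' cursor=1
After op 6 (undo): buf='YYQALEM' cursor=1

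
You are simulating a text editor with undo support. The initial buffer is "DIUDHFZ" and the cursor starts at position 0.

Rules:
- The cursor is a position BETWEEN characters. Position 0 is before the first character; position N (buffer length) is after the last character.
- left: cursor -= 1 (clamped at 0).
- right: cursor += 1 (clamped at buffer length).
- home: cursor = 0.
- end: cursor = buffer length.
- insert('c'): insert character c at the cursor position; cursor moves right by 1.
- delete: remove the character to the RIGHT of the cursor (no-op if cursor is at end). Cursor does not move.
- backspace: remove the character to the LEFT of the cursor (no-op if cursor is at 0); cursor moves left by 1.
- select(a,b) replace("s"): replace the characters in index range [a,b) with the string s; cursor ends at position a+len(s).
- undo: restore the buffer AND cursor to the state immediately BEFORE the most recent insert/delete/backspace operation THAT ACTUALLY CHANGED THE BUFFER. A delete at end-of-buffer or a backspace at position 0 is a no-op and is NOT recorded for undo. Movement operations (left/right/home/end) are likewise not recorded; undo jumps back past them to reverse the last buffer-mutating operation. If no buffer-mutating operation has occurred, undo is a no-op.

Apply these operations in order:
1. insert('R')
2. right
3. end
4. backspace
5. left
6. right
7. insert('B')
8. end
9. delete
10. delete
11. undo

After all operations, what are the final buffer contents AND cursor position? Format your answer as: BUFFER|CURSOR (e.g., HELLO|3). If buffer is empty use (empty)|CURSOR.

After op 1 (insert('R')): buf='RDIUDHFZ' cursor=1
After op 2 (right): buf='RDIUDHFZ' cursor=2
After op 3 (end): buf='RDIUDHFZ' cursor=8
After op 4 (backspace): buf='RDIUDHF' cursor=7
After op 5 (left): buf='RDIUDHF' cursor=6
After op 6 (right): buf='RDIUDHF' cursor=7
After op 7 (insert('B')): buf='RDIUDHFB' cursor=8
After op 8 (end): buf='RDIUDHFB' cursor=8
After op 9 (delete): buf='RDIUDHFB' cursor=8
After op 10 (delete): buf='RDIUDHFB' cursor=8
After op 11 (undo): buf='RDIUDHF' cursor=7

Answer: RDIUDHF|7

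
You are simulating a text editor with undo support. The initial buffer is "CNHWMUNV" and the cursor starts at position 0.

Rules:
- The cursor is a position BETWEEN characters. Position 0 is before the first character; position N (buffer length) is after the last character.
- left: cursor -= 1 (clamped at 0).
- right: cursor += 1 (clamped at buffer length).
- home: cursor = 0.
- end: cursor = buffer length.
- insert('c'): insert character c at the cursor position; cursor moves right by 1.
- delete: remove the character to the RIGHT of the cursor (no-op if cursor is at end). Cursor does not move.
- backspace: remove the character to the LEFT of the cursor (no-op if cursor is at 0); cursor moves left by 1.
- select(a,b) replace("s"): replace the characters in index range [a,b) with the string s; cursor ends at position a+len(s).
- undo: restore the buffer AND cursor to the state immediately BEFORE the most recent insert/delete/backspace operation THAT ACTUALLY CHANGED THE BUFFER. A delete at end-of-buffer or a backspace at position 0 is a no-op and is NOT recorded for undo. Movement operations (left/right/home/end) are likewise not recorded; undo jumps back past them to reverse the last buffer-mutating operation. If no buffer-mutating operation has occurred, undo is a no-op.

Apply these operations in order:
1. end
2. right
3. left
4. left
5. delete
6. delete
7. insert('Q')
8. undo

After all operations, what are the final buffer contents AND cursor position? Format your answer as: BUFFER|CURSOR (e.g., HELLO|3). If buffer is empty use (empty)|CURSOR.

After op 1 (end): buf='CNHWMUNV' cursor=8
After op 2 (right): buf='CNHWMUNV' cursor=8
After op 3 (left): buf='CNHWMUNV' cursor=7
After op 4 (left): buf='CNHWMUNV' cursor=6
After op 5 (delete): buf='CNHWMUV' cursor=6
After op 6 (delete): buf='CNHWMU' cursor=6
After op 7 (insert('Q')): buf='CNHWMUQ' cursor=7
After op 8 (undo): buf='CNHWMU' cursor=6

Answer: CNHWMU|6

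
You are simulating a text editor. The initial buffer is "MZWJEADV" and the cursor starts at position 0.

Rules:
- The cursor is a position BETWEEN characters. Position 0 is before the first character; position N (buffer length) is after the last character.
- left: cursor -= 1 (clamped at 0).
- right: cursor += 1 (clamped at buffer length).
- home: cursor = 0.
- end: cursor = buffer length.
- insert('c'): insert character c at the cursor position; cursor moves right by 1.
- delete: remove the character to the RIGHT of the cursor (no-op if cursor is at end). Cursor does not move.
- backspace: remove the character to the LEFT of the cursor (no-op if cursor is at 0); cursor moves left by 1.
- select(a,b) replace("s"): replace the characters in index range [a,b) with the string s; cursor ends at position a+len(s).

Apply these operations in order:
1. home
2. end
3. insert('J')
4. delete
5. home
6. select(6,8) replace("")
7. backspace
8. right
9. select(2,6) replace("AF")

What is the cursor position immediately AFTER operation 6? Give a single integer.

Answer: 6

Derivation:
After op 1 (home): buf='MZWJEADV' cursor=0
After op 2 (end): buf='MZWJEADV' cursor=8
After op 3 (insert('J')): buf='MZWJEADVJ' cursor=9
After op 4 (delete): buf='MZWJEADVJ' cursor=9
After op 5 (home): buf='MZWJEADVJ' cursor=0
After op 6 (select(6,8) replace("")): buf='MZWJEAJ' cursor=6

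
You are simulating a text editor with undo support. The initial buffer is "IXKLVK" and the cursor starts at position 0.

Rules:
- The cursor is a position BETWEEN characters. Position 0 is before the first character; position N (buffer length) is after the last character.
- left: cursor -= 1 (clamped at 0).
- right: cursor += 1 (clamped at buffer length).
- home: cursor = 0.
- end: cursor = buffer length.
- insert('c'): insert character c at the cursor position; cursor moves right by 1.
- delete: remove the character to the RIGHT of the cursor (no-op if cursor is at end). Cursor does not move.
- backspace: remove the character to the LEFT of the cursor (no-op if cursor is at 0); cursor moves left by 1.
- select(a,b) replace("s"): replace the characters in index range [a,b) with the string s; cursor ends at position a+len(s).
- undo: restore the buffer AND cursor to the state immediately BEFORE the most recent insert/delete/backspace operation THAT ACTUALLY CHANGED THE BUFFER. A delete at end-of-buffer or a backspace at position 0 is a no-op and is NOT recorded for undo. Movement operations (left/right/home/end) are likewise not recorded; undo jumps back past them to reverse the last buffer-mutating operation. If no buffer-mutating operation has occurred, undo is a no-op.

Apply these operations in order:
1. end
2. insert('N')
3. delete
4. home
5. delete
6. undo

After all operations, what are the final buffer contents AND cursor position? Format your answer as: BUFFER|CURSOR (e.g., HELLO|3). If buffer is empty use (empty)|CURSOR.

After op 1 (end): buf='IXKLVK' cursor=6
After op 2 (insert('N')): buf='IXKLVKN' cursor=7
After op 3 (delete): buf='IXKLVKN' cursor=7
After op 4 (home): buf='IXKLVKN' cursor=0
After op 5 (delete): buf='XKLVKN' cursor=0
After op 6 (undo): buf='IXKLVKN' cursor=0

Answer: IXKLVKN|0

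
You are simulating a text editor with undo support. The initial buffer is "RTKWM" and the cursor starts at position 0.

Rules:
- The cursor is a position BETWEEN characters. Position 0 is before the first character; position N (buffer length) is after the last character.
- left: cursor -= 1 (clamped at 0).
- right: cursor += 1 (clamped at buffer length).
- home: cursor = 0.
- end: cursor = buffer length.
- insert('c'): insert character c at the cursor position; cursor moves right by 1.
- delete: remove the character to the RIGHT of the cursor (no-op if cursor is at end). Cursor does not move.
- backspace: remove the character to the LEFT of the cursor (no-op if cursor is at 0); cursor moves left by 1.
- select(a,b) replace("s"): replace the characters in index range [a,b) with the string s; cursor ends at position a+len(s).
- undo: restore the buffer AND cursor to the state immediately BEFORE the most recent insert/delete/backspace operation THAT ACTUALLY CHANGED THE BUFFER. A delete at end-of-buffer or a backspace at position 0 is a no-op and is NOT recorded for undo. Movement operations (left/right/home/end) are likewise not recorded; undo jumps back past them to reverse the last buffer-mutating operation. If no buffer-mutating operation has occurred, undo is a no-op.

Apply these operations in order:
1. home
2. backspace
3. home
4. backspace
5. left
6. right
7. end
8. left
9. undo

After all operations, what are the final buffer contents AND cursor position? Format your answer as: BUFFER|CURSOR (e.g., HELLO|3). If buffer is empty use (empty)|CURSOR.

Answer: RTKWM|4

Derivation:
After op 1 (home): buf='RTKWM' cursor=0
After op 2 (backspace): buf='RTKWM' cursor=0
After op 3 (home): buf='RTKWM' cursor=0
After op 4 (backspace): buf='RTKWM' cursor=0
After op 5 (left): buf='RTKWM' cursor=0
After op 6 (right): buf='RTKWM' cursor=1
After op 7 (end): buf='RTKWM' cursor=5
After op 8 (left): buf='RTKWM' cursor=4
After op 9 (undo): buf='RTKWM' cursor=4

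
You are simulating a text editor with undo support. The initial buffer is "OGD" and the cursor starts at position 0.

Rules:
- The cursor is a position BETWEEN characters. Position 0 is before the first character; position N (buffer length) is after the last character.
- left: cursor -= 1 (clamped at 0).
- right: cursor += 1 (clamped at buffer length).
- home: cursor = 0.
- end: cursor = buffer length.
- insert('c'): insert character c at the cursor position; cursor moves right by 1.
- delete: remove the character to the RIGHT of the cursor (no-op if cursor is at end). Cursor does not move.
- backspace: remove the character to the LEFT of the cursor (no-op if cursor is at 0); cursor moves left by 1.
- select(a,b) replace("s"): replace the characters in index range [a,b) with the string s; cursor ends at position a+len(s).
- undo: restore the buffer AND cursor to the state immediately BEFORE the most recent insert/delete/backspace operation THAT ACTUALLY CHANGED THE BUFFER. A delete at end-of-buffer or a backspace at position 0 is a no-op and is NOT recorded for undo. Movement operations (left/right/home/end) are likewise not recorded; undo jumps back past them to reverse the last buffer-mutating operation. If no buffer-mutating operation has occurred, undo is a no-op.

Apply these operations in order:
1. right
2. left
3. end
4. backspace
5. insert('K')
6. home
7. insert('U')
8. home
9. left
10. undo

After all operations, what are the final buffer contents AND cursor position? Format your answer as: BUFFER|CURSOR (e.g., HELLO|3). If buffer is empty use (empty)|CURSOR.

Answer: OGK|0

Derivation:
After op 1 (right): buf='OGD' cursor=1
After op 2 (left): buf='OGD' cursor=0
After op 3 (end): buf='OGD' cursor=3
After op 4 (backspace): buf='OG' cursor=2
After op 5 (insert('K')): buf='OGK' cursor=3
After op 6 (home): buf='OGK' cursor=0
After op 7 (insert('U')): buf='UOGK' cursor=1
After op 8 (home): buf='UOGK' cursor=0
After op 9 (left): buf='UOGK' cursor=0
After op 10 (undo): buf='OGK' cursor=0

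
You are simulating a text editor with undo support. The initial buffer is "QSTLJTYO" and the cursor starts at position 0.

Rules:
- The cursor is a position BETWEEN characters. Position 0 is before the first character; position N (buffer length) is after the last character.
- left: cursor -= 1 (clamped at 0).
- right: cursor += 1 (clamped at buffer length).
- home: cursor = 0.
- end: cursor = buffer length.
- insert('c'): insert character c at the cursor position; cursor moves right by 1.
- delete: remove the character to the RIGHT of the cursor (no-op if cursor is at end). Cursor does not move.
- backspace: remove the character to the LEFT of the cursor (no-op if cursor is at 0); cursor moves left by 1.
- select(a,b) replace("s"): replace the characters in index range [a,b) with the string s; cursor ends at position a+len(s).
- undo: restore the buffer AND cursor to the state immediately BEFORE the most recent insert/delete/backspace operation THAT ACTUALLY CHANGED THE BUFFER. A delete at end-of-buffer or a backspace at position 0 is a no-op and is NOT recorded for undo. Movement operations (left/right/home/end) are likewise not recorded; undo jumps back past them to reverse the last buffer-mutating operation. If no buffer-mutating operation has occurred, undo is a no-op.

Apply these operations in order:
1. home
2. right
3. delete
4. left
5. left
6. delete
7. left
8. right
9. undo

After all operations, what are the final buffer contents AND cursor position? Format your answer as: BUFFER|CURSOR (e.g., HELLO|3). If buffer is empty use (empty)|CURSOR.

Answer: QTLJTYO|0

Derivation:
After op 1 (home): buf='QSTLJTYO' cursor=0
After op 2 (right): buf='QSTLJTYO' cursor=1
After op 3 (delete): buf='QTLJTYO' cursor=1
After op 4 (left): buf='QTLJTYO' cursor=0
After op 5 (left): buf='QTLJTYO' cursor=0
After op 6 (delete): buf='TLJTYO' cursor=0
After op 7 (left): buf='TLJTYO' cursor=0
After op 8 (right): buf='TLJTYO' cursor=1
After op 9 (undo): buf='QTLJTYO' cursor=0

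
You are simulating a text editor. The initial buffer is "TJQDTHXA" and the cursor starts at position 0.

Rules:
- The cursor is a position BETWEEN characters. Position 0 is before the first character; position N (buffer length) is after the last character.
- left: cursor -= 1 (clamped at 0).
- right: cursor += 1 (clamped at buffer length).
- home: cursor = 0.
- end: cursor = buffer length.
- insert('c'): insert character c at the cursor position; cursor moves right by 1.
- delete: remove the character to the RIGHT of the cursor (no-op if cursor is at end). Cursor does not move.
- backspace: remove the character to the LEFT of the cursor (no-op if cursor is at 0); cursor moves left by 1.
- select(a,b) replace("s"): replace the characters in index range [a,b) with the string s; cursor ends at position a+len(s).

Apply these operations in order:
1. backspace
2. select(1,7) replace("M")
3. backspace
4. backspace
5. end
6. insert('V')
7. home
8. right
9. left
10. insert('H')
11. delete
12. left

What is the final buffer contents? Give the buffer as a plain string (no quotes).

After op 1 (backspace): buf='TJQDTHXA' cursor=0
After op 2 (select(1,7) replace("M")): buf='TMA' cursor=2
After op 3 (backspace): buf='TA' cursor=1
After op 4 (backspace): buf='A' cursor=0
After op 5 (end): buf='A' cursor=1
After op 6 (insert('V')): buf='AV' cursor=2
After op 7 (home): buf='AV' cursor=0
After op 8 (right): buf='AV' cursor=1
After op 9 (left): buf='AV' cursor=0
After op 10 (insert('H')): buf='HAV' cursor=1
After op 11 (delete): buf='HV' cursor=1
After op 12 (left): buf='HV' cursor=0

Answer: HV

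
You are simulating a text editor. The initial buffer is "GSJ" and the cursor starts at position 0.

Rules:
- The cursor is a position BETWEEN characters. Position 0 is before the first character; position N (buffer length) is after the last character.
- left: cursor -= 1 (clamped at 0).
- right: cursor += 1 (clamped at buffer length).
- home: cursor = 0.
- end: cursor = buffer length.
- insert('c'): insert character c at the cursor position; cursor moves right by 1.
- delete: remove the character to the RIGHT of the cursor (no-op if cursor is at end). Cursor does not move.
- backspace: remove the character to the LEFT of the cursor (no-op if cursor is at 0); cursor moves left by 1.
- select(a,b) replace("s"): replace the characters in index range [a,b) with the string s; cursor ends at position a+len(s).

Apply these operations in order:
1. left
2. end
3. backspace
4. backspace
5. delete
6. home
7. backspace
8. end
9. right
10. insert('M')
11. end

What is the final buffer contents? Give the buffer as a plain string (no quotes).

Answer: GM

Derivation:
After op 1 (left): buf='GSJ' cursor=0
After op 2 (end): buf='GSJ' cursor=3
After op 3 (backspace): buf='GS' cursor=2
After op 4 (backspace): buf='G' cursor=1
After op 5 (delete): buf='G' cursor=1
After op 6 (home): buf='G' cursor=0
After op 7 (backspace): buf='G' cursor=0
After op 8 (end): buf='G' cursor=1
After op 9 (right): buf='G' cursor=1
After op 10 (insert('M')): buf='GM' cursor=2
After op 11 (end): buf='GM' cursor=2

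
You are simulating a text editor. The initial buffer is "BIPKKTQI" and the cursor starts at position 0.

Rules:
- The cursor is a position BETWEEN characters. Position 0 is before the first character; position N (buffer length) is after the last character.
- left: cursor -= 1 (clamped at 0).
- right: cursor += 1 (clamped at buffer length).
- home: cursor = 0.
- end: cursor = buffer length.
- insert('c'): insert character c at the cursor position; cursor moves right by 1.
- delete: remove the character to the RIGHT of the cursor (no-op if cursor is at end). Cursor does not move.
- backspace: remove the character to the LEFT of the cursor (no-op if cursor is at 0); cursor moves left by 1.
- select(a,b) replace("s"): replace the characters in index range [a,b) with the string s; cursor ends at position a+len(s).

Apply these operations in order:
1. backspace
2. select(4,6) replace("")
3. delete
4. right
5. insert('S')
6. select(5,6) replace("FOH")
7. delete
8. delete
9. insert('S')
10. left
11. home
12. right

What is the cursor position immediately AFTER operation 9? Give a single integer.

After op 1 (backspace): buf='BIPKKTQI' cursor=0
After op 2 (select(4,6) replace("")): buf='BIPKQI' cursor=4
After op 3 (delete): buf='BIPKI' cursor=4
After op 4 (right): buf='BIPKI' cursor=5
After op 5 (insert('S')): buf='BIPKIS' cursor=6
After op 6 (select(5,6) replace("FOH")): buf='BIPKIFOH' cursor=8
After op 7 (delete): buf='BIPKIFOH' cursor=8
After op 8 (delete): buf='BIPKIFOH' cursor=8
After op 9 (insert('S')): buf='BIPKIFOHS' cursor=9

Answer: 9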